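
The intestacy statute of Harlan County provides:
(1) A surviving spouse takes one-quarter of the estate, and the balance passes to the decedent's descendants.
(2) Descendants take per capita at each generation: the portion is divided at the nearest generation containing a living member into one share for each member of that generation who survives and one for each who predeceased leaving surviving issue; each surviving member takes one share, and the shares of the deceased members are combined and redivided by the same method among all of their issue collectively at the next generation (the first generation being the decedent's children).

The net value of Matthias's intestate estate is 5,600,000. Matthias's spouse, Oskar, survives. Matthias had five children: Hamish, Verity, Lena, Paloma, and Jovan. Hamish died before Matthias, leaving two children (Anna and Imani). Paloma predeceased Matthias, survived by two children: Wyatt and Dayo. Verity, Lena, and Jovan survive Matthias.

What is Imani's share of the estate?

Oskar takes one-quarter of 5,600,000 = 1,400,000. The remaining 4,200,000 passes to the descendants.
The descendants' portion (4,200,000) is divided at the children's generation into 5 shares of 840,000. Verity, Lena, and Jovan each take 840,000. The 2 shares of the deceased (Hamish and Paloma) are combined into a pool of 1,680,000.
That pool (1,680,000) is divided at the grandchildren's generation equally among Anna, Imani, Wyatt, and Dayo: 420,000 each.

Imani receives 420,000.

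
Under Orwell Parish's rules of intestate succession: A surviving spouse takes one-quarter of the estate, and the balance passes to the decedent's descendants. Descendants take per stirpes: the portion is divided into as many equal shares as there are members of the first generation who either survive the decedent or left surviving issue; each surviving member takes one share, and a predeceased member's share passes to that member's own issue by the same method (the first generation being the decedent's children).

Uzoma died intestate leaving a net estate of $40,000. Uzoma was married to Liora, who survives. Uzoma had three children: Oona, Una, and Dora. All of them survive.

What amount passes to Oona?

Liora takes one-quarter of $40,000 = $10,000. The remaining $30,000 passes to the descendants.
The descendants' portion ($30,000) is divided into 3 shares of $10,000: Oona, Una, and Dora each take $10,000.

Oona receives $10,000.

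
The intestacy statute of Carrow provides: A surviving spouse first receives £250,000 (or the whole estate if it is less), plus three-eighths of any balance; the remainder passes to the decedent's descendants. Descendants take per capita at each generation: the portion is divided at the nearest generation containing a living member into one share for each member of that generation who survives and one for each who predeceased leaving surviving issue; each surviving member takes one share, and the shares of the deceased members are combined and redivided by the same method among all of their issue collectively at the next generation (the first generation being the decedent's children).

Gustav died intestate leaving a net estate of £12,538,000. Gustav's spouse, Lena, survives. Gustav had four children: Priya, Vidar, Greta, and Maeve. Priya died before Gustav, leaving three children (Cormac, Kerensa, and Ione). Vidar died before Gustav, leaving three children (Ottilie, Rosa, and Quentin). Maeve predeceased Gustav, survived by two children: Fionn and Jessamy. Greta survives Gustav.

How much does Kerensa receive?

Lena first takes £250,000, leaving a balance of £12,288,000. Lena then takes three-eighths of the balance (£4,608,000), for a total of £4,858,000. The remaining £7,680,000 passes to the descendants.
The descendants' portion (£7,680,000) is divided at the children's generation into 4 shares of £1,920,000. Greta takes £1,920,000. The 3 shares of the deceased (Priya, Vidar, and Maeve) are combined into a pool of £5,760,000.
That pool (£5,760,000) is divided at the grandchildren's generation equally among Cormac, Kerensa, Ione, Ottilie, Rosa, Quentin, Fionn, and Jessamy: £720,000 each.

Kerensa receives £720,000.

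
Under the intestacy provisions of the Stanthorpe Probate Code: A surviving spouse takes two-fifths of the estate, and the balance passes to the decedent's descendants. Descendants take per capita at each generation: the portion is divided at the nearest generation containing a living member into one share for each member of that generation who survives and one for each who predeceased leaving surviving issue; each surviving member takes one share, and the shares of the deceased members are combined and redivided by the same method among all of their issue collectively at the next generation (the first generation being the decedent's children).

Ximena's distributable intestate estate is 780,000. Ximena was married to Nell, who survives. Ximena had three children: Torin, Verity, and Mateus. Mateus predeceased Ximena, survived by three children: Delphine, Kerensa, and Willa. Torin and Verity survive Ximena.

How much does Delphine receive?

Nell takes two-fifths of 780,000 = 312,000. The remaining 468,000 passes to the descendants.
The descendants' portion (468,000) is divided at the children's generation into 3 shares of 156,000. Torin and Verity each take 156,000. The remaining share for the deceased Mateus (156,000) is carried to the next generation.
That pool (156,000) is divided at the grandchildren's generation equally among Delphine, Kerensa, and Willa: 52,000 each.

Delphine receives 52,000.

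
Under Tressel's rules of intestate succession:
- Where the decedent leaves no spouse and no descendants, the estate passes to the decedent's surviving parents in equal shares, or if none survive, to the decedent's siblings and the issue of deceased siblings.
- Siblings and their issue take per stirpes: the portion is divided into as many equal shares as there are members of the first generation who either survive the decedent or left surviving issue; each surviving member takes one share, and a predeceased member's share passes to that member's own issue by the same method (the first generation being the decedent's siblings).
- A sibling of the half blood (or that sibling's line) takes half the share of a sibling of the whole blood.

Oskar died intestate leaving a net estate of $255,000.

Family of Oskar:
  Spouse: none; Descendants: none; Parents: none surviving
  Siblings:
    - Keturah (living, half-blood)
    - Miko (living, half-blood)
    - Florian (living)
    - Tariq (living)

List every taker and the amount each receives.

The entire $255,000 passes to the siblings and their issue.
Counting each half-blood sibling's line as half a unit, there are 3 units in $255,000, so one unit is $85,000. Whole-blood lines (Florian and Tariq) take $85,000 each; half-blood lines (Keturah and Miko) take $42,500 each.

Keturah: $42,500; Miko: $42,500; Florian: $85,000; Tariq: $85,000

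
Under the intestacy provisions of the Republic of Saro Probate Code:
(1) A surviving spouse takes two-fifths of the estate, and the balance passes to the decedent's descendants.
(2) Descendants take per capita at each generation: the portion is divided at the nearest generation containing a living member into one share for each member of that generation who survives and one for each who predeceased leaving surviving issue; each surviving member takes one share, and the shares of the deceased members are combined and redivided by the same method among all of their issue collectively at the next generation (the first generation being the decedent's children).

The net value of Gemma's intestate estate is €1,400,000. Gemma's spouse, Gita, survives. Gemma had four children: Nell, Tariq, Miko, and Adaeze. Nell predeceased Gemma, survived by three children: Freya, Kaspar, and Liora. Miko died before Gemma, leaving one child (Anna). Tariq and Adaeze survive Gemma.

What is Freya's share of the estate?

Freya receives €105,000.

Gita takes two-fifths of €1,400,000 = €560,000. The remaining €840,000 passes to the descendants.
The descendants' portion (€840,000) is divided at the children's generation into 4 shares of €210,000. Tariq and Adaeze each take €210,000. The 2 shares of the deceased (Nell and Miko) are combined into a pool of €420,000.
That pool (€420,000) is divided at the grandchildren's generation equally among Freya, Kaspar, Liora, and Anna: €105,000 each.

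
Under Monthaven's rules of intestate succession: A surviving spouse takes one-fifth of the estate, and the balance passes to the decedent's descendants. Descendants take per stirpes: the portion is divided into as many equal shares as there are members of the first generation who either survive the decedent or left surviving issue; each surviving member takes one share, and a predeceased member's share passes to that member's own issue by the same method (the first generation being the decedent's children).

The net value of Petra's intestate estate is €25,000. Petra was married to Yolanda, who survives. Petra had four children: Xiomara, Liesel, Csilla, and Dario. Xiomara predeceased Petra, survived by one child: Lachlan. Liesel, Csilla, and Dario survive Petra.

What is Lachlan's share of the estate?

Lachlan receives €5,000.

Yolanda takes one-fifth of €25,000 = €5,000. The remaining €20,000 passes to the descendants.
The descendants' portion (€20,000) is divided into 4 shares of €5,000: Liesel, Csilla, and Dario each take €5,000; Xiomara's €5,000 share passes to Xiomara's issue.
Xiomara's share (€5,000) passes entirely to Lachlan.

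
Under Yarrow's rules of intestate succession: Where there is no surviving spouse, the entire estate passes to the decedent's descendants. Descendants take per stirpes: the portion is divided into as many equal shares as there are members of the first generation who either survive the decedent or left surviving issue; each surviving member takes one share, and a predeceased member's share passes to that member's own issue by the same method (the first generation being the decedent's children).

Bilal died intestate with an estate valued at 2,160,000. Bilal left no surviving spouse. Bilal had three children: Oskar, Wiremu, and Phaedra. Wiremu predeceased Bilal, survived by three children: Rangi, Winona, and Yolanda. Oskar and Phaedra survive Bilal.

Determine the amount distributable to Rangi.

The entire 2,160,000 passes to the descendants.
That amount (2,160,000) is divided into 3 shares of 720,000: Oskar and Phaedra each take 720,000; Wiremu's 720,000 share passes to Wiremu's issue.
Wiremu's share (720,000) is divided into 3 shares of 240,000: Rangi, Winona, and Yolanda each take 240,000.

Rangi receives 240,000.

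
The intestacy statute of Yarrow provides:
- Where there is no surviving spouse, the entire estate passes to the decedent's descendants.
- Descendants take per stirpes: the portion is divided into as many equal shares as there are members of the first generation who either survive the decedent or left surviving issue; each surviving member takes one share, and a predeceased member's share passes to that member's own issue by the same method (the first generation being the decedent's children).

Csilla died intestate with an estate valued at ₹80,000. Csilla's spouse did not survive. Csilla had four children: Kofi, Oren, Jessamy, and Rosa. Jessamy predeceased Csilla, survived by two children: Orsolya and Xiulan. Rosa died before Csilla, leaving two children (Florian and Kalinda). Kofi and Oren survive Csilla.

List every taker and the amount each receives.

Kofi: ₹20,000; Oren: ₹20,000; Orsolya: ₹10,000; Xiulan: ₹10,000; Florian: ₹10,000; Kalinda: ₹10,000

The entire ₹80,000 passes to the descendants.
That amount (₹80,000) is divided into 4 shares of ₹20,000: Kofi and Oren each take ₹20,000; Jessamy's ₹20,000 share passes to Jessamy's issue; Rosa's ₹20,000 share passes to Rosa's issue.
Jessamy's share (₹20,000) is divided into 2 shares of ₹10,000: Orsolya and Xiulan each take ₹10,000.
Rosa's share (₹20,000) is divided into 2 shares of ₹10,000: Florian and Kalinda each take ₹10,000.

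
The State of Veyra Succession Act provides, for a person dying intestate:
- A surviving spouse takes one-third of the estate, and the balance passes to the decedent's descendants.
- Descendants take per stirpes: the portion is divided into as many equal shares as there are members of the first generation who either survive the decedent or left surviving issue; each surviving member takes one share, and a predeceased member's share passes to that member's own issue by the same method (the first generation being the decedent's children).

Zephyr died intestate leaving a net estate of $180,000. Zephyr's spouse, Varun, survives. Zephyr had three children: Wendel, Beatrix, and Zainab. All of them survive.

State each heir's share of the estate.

Varun takes one-third of $180,000 = $60,000. The remaining $120,000 passes to the descendants.
The descendants' portion ($120,000) is divided into 3 shares of $40,000: Wendel, Beatrix, and Zainab each take $40,000.

Varun: $60,000; Wendel: $40,000; Beatrix: $40,000; Zainab: $40,000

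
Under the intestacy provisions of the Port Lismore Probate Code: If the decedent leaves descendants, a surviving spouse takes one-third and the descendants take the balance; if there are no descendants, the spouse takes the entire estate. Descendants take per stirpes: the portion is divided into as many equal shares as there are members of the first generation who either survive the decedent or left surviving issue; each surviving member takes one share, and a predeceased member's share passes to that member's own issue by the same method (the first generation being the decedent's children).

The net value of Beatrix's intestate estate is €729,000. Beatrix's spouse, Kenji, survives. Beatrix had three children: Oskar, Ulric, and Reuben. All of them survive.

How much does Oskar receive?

Oskar receives €162,000.

Kenji takes one-third of €729,000 = €243,000. The remaining €486,000 passes to the descendants.
The descendants' portion (€486,000) is divided into 3 shares of €162,000: Oskar, Ulric, and Reuben each take €162,000.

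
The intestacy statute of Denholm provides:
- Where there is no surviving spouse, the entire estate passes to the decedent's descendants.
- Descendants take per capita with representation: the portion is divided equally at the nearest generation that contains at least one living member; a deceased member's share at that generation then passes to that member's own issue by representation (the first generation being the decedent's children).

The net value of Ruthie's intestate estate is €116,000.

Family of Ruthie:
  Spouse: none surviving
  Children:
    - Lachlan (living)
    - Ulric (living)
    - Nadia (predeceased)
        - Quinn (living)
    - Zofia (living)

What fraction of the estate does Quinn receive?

Quinn receives 1/4 of the estate.

The entire €116,000 passes to the descendants.
That amount (€116,000) is divided into 4 shares of €29,000: Lachlan, Ulric, and Zofia each take €29,000; Nadia's €29,000 share passes to Nadia's issue.
Nadia's share (€29,000) passes entirely to Quinn.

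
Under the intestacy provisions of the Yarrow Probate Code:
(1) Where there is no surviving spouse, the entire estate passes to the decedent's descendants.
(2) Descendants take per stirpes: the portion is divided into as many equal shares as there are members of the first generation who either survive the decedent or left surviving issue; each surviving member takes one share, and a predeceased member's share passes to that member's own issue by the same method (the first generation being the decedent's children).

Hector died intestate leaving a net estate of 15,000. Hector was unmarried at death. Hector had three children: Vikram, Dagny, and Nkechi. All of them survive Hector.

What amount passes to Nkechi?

The entire 15,000 passes to the descendants.
That amount (15,000) is divided into 3 shares of 5,000: Vikram, Dagny, and Nkechi each take 5,000.

Nkechi receives 5,000.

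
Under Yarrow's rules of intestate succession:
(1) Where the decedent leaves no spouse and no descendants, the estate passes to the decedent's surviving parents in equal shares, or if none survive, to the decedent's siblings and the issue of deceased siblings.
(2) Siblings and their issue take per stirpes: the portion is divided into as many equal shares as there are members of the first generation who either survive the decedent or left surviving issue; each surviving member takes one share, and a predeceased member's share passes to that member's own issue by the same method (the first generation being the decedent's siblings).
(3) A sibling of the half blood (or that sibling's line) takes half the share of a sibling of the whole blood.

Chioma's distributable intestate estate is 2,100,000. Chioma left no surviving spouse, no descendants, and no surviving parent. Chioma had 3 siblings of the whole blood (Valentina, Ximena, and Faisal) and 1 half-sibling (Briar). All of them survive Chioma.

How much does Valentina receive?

Valentina receives 600,000.

The entire 2,100,000 passes to the siblings and their issue.
Counting each half-blood sibling's line as half a unit, there are 7/2 units in 2,100,000, so one unit is 600,000. Whole-blood lines (Valentina, Ximena, and Faisal) take 600,000 each; half-blood lines (Briar) take 300,000 each.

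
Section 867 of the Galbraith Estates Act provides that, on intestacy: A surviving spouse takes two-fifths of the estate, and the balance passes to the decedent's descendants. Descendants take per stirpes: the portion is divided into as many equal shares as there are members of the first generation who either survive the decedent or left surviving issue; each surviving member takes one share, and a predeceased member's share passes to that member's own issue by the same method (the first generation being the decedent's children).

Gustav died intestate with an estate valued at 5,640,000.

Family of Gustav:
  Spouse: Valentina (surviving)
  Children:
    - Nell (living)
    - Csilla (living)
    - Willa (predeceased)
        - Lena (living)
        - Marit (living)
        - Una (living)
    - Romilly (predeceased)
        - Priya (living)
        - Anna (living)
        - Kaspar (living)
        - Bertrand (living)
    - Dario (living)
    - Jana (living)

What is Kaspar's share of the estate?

Valentina takes two-fifths of 5,640,000 = 2,256,000. The remaining 3,384,000 passes to the descendants.
The descendants' portion (3,384,000) is divided into 6 shares of 564,000: Nell, Csilla, Dario, and Jana each take 564,000; Willa's 564,000 share passes to Willa's issue; Romilly's 564,000 share passes to Romilly's issue.
Willa's share (564,000) is divided into 3 shares of 188,000: Lena, Marit, and Una each take 188,000.
Romilly's share (564,000) is divided into 4 shares of 141,000: Priya, Anna, Kaspar, and Bertrand each take 141,000.

Kaspar receives 141,000.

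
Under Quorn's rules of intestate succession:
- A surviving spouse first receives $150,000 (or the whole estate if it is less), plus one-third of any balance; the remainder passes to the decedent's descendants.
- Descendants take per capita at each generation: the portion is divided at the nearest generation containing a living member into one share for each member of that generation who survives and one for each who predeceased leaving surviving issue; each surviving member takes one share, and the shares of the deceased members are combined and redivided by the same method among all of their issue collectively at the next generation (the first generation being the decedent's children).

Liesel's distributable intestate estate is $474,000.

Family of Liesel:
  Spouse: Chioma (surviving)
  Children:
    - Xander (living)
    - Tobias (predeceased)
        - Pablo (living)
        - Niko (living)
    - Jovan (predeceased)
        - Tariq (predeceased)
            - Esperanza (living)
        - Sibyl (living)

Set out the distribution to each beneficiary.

Chioma: $258,000; Xander: $72,000; Pablo: $36,000; Niko: $36,000; Esperanza: $36,000; Sibyl: $36,000

Chioma first takes $150,000, leaving a balance of $324,000. Chioma then takes one-third of the balance ($108,000), for a total of $258,000. The remaining $216,000 passes to the descendants.
The descendants' portion ($216,000) is divided at the children's generation into 3 shares of $72,000. Xander takes $72,000. The 2 shares of the deceased (Tobias and Jovan) are combined into a pool of $144,000.
That pool ($144,000) is divided at the grandchildren's generation into 4 shares of $36,000. Pablo, Niko, and Sibyl each take $36,000. The remaining share for the deceased Tariq ($36,000) is carried to the next generation.
That pool ($36,000) passes entirely to Esperanza, the sole taker at the great-grandchildren's generation.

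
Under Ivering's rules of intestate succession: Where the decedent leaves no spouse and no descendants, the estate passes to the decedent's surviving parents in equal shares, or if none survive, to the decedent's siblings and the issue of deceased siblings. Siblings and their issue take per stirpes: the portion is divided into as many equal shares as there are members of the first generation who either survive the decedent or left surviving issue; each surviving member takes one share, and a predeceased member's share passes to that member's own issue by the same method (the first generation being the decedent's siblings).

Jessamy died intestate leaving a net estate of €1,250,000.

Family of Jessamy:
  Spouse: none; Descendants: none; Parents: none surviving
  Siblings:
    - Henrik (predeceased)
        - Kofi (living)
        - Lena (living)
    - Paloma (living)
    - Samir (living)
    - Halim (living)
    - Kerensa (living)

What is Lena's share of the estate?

The entire €1,250,000 passes to the siblings and their issue.
That amount (€1,250,000) is divided into 5 shares of €250,000: Paloma, Samir, Halim, and Kerensa each take €250,000; Henrik's €250,000 share passes to Henrik's issue.
Henrik's share (€250,000) is divided into 2 shares of €125,000: Kofi and Lena each take €125,000.

Lena receives €125,000.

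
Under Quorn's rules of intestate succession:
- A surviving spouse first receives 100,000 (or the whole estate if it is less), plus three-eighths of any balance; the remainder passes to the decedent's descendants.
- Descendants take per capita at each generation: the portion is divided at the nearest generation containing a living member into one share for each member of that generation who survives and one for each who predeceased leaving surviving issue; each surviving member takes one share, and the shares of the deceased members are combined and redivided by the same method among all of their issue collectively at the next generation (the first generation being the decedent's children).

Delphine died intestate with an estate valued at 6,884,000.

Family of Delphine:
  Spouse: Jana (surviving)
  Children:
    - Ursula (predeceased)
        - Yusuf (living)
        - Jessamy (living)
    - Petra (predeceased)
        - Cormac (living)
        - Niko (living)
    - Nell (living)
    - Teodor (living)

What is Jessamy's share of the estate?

Jessamy receives 530,000.

Jana first takes 100,000, leaving a balance of 6,784,000. Jana then takes three-eighths of the balance (2,544,000), for a total of 2,644,000. The remaining 4,240,000 passes to the descendants.
The descendants' portion (4,240,000) is divided at the children's generation into 4 shares of 1,060,000. Nell and Teodor each take 1,060,000. The 2 shares of the deceased (Ursula and Petra) are combined into a pool of 2,120,000.
That pool (2,120,000) is divided at the grandchildren's generation equally among Yusuf, Jessamy, Cormac, and Niko: 530,000 each.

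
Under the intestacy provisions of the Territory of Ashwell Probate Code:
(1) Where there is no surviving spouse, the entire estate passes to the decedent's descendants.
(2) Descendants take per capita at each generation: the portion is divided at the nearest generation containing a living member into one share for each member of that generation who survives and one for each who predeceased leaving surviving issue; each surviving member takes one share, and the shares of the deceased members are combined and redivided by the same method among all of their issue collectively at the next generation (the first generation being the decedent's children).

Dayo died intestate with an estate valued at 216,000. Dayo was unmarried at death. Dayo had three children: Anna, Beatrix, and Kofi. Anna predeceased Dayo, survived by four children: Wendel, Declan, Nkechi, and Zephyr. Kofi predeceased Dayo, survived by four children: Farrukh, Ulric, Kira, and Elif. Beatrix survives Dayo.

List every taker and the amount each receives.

Wendel: 18,000; Declan: 18,000; Nkechi: 18,000; Zephyr: 18,000; Beatrix: 72,000; Farrukh: 18,000; Ulric: 18,000; Kira: 18,000; Elif: 18,000

The entire 216,000 passes to the descendants.
That amount (216,000) is divided at the children's generation into 3 shares of 72,000. Beatrix takes 72,000. The 2 shares of the deceased (Anna and Kofi) are combined into a pool of 144,000.
That pool (144,000) is divided at the grandchildren's generation equally among Wendel, Declan, Nkechi, Zephyr, Farrukh, Ulric, Kira, and Elif: 18,000 each.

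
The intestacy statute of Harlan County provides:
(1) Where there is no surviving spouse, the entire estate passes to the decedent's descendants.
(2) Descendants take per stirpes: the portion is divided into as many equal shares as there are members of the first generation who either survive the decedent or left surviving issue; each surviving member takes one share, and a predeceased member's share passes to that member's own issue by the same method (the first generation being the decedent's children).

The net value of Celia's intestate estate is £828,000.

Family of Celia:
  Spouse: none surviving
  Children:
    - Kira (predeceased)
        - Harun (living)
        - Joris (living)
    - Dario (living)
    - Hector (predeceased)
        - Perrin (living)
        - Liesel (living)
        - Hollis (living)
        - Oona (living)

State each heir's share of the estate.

Harun: £138,000; Joris: £138,000; Dario: £276,000; Perrin: £69,000; Liesel: £69,000; Hollis: £69,000; Oona: £69,000

The entire £828,000 passes to the descendants.
That amount (£828,000) is divided into 3 shares of £276,000: Dario takes £276,000; Kira's £276,000 share passes to Kira's issue; Hector's £276,000 share passes to Hector's issue.
Kira's share (£276,000) is divided into 2 shares of £138,000: Harun and Joris each take £138,000.
Hector's share (£276,000) is divided into 4 shares of £69,000: Perrin, Liesel, Hollis, and Oona each take £69,000.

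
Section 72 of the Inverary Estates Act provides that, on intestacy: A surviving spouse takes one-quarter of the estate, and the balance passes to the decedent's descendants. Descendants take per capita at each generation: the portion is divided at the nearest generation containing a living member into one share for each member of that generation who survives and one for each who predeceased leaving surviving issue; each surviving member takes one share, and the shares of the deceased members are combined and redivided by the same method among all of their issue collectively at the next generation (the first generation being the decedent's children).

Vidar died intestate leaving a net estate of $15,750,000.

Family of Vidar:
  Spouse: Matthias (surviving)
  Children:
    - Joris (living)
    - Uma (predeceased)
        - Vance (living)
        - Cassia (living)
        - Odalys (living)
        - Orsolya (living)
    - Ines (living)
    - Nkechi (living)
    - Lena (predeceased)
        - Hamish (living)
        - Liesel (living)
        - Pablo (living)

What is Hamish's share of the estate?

Matthias takes one-quarter of $15,750,000 = $3,937,500. The remaining $11,812,500 passes to the descendants.
The descendants' portion ($11,812,500) is divided at the children's generation into 5 shares of $2,362,500. Joris, Ines, and Nkechi each take $2,362,500. The 2 shares of the deceased (Uma and Lena) are combined into a pool of $4,725,000.
That pool ($4,725,000) is divided at the grandchildren's generation equally among Vance, Cassia, Odalys, Orsolya, Hamish, Liesel, and Pablo: $675,000 each.

Hamish receives $675,000.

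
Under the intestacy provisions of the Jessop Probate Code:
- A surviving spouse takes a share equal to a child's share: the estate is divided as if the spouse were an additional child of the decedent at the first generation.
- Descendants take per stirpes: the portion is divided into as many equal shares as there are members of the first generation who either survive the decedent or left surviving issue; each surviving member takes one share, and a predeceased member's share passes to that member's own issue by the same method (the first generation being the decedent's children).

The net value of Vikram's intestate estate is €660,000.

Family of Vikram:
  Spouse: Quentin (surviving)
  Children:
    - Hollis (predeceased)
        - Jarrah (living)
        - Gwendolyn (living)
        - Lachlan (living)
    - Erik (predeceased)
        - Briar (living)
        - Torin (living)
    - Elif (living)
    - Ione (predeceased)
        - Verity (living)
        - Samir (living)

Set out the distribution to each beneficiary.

Quentin: €132,000; Jarrah: €44,000; Gwendolyn: €44,000; Lachlan: €44,000; Briar: €66,000; Torin: €66,000; Elif: €132,000; Verity: €66,000; Samir: €66,000

The spouse counts as an additional share at the children's level, so there are 5 primary shares of €132,000. Quentin takes one such share (€132,000).
The children's combined portion (€528,000) is divided into 4 shares of €132,000: Elif takes €132,000; Hollis's €132,000 share passes to Hollis's issue; Erik's €132,000 share passes to Erik's issue; Ione's €132,000 share passes to Ione's issue.
Hollis's share (€132,000) is divided into 3 shares of €44,000: Jarrah, Gwendolyn, and Lachlan each take €44,000.
Erik's share (€132,000) is divided into 2 shares of €66,000: Briar and Torin each take €66,000.
Ione's share (€132,000) is divided into 2 shares of €66,000: Verity and Samir each take €66,000.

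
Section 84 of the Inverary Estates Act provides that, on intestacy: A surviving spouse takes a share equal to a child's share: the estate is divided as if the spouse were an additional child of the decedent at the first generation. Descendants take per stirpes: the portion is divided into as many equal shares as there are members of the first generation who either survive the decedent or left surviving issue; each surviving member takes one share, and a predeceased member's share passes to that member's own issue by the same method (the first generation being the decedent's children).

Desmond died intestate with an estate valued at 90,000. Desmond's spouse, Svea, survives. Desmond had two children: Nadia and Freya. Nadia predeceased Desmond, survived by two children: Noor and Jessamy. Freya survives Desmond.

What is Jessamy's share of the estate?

The spouse counts as an additional share at the children's level, so there are 3 primary shares of 30,000. Svea takes one such share (30,000).
The children's combined portion (60,000) is divided into 2 shares of 30,000: Freya takes 30,000; Nadia's 30,000 share passes to Nadia's issue.
Nadia's share (30,000) is divided into 2 shares of 15,000: Noor and Jessamy each take 15,000.

Jessamy receives 15,000.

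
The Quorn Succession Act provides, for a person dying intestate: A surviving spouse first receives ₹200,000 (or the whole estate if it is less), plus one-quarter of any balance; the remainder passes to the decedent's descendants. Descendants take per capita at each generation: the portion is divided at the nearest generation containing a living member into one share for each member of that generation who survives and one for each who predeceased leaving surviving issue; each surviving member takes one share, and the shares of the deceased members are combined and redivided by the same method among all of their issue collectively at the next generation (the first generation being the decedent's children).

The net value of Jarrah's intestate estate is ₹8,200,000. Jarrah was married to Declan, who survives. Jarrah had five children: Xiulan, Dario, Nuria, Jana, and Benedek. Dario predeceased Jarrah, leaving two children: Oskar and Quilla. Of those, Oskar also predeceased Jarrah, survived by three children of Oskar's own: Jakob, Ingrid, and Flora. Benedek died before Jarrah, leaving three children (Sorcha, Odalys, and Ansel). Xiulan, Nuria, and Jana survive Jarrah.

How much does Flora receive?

Flora receives ₹160,000.

Declan first takes ₹200,000, leaving a balance of ₹8,000,000. Declan then takes one-quarter of the balance (₹2,000,000), for a total of ₹2,200,000. The remaining ₹6,000,000 passes to the descendants.
The descendants' portion (₹6,000,000) is divided at the children's generation into 5 shares of ₹1,200,000. Xiulan, Nuria, and Jana each take ₹1,200,000. The 2 shares of the deceased (Dario and Benedek) are combined into a pool of ₹2,400,000.
That pool (₹2,400,000) is divided at the grandchildren's generation into 5 shares of ₹480,000. Quilla, Sorcha, Odalys, and Ansel each take ₹480,000. The remaining share for the deceased Oskar (₹480,000) is carried to the next generation.
That pool (₹480,000) is divided at the great-grandchildren's generation equally among Jakob, Ingrid, and Flora: ₹160,000 each.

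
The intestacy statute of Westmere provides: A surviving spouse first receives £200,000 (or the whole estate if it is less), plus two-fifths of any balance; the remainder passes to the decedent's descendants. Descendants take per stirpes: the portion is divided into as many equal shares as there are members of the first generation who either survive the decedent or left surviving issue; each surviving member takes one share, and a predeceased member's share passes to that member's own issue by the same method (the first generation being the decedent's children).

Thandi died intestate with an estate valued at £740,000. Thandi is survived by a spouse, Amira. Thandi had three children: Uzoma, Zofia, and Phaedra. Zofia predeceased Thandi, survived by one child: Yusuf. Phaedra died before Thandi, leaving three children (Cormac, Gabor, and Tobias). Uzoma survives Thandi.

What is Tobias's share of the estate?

Tobias receives £36,000.

Amira first takes £200,000, leaving a balance of £540,000. Amira then takes two-fifths of the balance (£216,000), for a total of £416,000. The remaining £324,000 passes to the descendants.
The descendants' portion (£324,000) is divided into 3 shares of £108,000: Uzoma takes £108,000; Zofia's £108,000 share passes to Zofia's issue; Phaedra's £108,000 share passes to Phaedra's issue.
Zofia's share (£108,000) passes entirely to Yusuf.
Phaedra's share (£108,000) is divided into 3 shares of £36,000: Cormac, Gabor, and Tobias each take £36,000.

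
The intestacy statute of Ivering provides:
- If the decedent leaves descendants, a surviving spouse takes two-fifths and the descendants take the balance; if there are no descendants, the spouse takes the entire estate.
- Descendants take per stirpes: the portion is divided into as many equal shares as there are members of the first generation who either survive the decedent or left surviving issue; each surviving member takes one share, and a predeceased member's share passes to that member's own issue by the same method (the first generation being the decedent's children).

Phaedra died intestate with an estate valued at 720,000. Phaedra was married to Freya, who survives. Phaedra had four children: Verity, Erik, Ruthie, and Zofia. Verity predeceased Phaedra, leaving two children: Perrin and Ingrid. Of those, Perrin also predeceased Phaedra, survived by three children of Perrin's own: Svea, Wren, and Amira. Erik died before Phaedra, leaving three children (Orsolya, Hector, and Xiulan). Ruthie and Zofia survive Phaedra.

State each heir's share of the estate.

Freya: 288,000; Svea: 18,000; Wren: 18,000; Amira: 18,000; Ingrid: 54,000; Orsolya: 36,000; Hector: 36,000; Xiulan: 36,000; Ruthie: 108,000; Zofia: 108,000

Freya takes two-fifths of 720,000 = 288,000. The remaining 432,000 passes to the descendants.
The descendants' portion (432,000) is divided into 4 shares of 108,000: Ruthie and Zofia each take 108,000; Verity's 108,000 share passes to Verity's issue; Erik's 108,000 share passes to Erik's issue.
Verity's share (108,000) is divided into 2 shares of 54,000: Ingrid takes 54,000; Perrin's 54,000 share passes to Perrin's issue.
Perrin's share (54,000) is divided into 3 shares of 18,000: Svea, Wren, and Amira each take 18,000.
Erik's share (108,000) is divided into 3 shares of 36,000: Orsolya, Hector, and Xiulan each take 36,000.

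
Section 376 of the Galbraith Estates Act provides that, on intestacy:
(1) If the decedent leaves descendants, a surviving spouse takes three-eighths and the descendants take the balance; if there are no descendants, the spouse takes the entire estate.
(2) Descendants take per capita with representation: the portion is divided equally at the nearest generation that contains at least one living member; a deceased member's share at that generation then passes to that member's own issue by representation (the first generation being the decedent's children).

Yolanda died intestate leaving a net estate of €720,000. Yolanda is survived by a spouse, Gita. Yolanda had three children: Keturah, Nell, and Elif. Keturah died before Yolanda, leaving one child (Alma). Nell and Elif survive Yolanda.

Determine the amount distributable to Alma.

Gita takes three-eighths of €720,000 = €270,000. The remaining €450,000 passes to the descendants.
The descendants' portion (€450,000) is divided into 3 shares of €150,000: Nell and Elif each take €150,000; Keturah's €150,000 share passes to Keturah's issue.
Keturah's share (€150,000) passes entirely to Alma.

Alma receives €150,000.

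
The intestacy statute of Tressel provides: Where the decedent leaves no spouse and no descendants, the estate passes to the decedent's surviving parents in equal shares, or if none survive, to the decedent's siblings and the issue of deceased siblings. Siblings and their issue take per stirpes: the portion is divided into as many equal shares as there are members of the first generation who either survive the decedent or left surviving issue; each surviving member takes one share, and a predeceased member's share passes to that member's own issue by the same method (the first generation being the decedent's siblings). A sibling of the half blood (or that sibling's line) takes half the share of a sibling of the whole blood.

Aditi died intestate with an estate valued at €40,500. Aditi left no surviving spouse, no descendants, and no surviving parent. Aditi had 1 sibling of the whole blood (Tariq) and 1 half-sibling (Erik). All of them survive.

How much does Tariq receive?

The entire €40,500 passes to the siblings and their issue.
Counting each half-blood sibling's line as half a unit, there are 3/2 units in €40,500, so one unit is €27,000. Whole-blood lines (Tariq) take €27,000 each; half-blood lines (Erik) take €13,500 each.

Tariq receives €27,000.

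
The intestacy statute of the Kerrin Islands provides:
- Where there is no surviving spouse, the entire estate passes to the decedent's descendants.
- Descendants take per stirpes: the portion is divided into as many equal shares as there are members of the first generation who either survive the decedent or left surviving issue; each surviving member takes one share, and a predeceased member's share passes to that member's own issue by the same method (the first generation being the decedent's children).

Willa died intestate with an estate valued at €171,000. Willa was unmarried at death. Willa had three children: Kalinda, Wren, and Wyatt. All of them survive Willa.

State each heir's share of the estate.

Kalinda: €57,000; Wren: €57,000; Wyatt: €57,000

The entire €171,000 passes to the descendants.
That amount (€171,000) is divided into 3 shares of €57,000: Kalinda, Wren, and Wyatt each take €57,000.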